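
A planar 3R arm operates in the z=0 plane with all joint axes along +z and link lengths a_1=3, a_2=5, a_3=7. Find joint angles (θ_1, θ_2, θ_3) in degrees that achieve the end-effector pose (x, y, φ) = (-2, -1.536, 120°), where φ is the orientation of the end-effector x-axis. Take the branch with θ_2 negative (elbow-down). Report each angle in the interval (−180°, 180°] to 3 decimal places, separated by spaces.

wrist centre = target − a_3·(cos φ, sin φ) = (1.5000, -7.5982)
cos θ_2 = (59.9823−3²−5²)/(2·3·5) = 0.8661; θ_2 = -29.9941° (elbow-down)
β = atan2(-7.5982,1.5000) = -78.8325°; ψ = atan2(-2.4996,7.3304) = -18.8286°
θ_1 = β − ψ = -60.0039°
θ_3 = φ − θ_1 − θ_2 = -150.0020° (wrapped to (-180°,180°])

-60.004 -29.994 -150.002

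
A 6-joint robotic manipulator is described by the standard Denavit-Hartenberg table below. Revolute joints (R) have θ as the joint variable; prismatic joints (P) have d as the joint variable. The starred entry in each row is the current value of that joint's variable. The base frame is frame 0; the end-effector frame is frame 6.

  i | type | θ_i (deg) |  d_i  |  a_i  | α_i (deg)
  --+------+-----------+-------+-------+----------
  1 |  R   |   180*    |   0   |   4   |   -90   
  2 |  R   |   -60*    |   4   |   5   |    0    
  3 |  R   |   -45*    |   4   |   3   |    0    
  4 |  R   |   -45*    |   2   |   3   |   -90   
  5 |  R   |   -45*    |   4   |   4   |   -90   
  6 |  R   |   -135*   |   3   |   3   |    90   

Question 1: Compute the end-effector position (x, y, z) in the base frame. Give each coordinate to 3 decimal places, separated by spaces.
-3.199 -9.207 15.754

after link 1: o_1 = (-4.0000, 0.0000, 0.0000)
after link 2: o_2 = (-6.5000, -4.0000, 4.3301)
after link 3: o_3 = (-5.7235, -8.0000, 7.2279)
after link 4: o_4 = (-3.1255, -10.0000, 8.7279)
after link 5: o_5 = (-2.6760, -12.8284, 13.6062)
after link 6: o_6 = (-3.1986, -9.2071, 15.7540)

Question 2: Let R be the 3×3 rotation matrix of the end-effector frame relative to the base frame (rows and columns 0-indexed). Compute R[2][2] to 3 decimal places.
End-effector z-axis (col 2 of R) = (-0.0795,0.5000,-0.8624)
R[2][2] = -0.8624

-0.862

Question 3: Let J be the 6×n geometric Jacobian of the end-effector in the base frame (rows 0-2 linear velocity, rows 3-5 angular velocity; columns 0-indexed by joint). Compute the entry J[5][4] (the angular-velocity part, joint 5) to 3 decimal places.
axis z_4 = (-0.5000,0.0000,0.8660); lever o_n−o_4 = (-0.0731,0.7929,7.0261)
cross product → J_v[:, 4] = (-0.6867,3.4497,-0.3964)
J_ω[:, 4] = z_4
entry J[5][4] = 0.8660

0.866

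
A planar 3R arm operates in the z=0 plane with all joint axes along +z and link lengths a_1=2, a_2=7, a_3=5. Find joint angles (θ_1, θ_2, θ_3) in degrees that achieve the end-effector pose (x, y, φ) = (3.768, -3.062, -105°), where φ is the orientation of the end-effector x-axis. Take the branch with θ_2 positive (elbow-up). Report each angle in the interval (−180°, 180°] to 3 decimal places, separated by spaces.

wrist centre = target − a_3·(cos φ, sin φ) = (5.0621, 1.7676)
cos θ_2 = (28.7493−2²−7²)/(2·2·7) = -0.8661; θ_2 = 150.0081° (elbow-up)
β = atan2(1.7676,5.0621) = 19.2487°; ψ = atan2(3.4991,-4.0627) = 139.2619°
θ_1 = β − ψ = -120.0133°
θ_3 = φ − θ_1 − θ_2 = -134.9948° (wrapped to (-180°,180°])

-120.013 150.008 -134.995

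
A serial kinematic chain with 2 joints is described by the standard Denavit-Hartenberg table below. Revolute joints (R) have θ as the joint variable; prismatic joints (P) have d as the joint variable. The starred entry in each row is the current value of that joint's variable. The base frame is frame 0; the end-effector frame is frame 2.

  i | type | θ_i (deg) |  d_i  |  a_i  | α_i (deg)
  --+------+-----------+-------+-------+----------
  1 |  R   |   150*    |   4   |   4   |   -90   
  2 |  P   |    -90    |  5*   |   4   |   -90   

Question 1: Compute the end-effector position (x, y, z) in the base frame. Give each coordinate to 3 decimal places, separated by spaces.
-5.964 -2.330 8.000

after link 1: o_1 = (-3.4641, 2.0000, 4.0000)
after link 2: o_2 = (-5.9641, -2.3301, 8.0000)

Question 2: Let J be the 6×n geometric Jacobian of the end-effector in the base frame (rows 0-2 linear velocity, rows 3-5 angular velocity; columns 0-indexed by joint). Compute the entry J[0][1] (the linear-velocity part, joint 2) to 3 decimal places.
-0.500

prismatic axis z_1 = (-0.5000,-0.8660,0.0000)
J_v[:, 1] = z_1; J_ω[:, 1] = (0,0,0)
entry J[0][1] = -0.5000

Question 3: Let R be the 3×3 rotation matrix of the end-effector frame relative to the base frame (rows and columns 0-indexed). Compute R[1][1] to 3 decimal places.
End-effector y-axis (col 1 of R) = (0.5000,0.8660,-0.0000)
R[1][1] = 0.8660

0.866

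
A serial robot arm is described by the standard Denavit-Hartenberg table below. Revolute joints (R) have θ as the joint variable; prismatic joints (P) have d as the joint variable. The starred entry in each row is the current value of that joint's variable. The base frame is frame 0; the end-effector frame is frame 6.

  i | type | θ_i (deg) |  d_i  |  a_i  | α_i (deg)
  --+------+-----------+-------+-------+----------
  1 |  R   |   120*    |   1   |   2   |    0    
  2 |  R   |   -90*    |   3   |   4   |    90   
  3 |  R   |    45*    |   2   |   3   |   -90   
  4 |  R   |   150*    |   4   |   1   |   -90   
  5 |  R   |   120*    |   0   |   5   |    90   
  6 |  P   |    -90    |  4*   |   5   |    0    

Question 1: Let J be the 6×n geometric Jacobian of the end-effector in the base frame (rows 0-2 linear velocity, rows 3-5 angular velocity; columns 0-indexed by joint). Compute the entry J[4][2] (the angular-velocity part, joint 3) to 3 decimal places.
axis z_2 = (0.5000,-0.8660,0.0000); lever o_n−o_2 = (2.0972,5.0354,1.0387)
cross product → J_v[:, 2] = (-0.8995,-0.5193,4.3340)
J_ω[:, 2] = z_2
entry J[4][2] = -0.8660

-0.866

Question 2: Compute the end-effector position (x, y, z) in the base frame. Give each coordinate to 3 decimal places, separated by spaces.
4.561 8.767 5.039

after link 1: o_1 = (-1.0000, 1.7321, 1.0000)
after link 2: o_2 = (2.4641, 3.7321, 4.0000)
after link 3: o_3 = (5.3012, 3.0607, 6.1213)
after link 4: o_4 = (2.0714, 1.7733, 8.3374)
after link 5: o_5 = (6.6739, 2.9871, 6.8064)
after link 6: o_6 = (4.5613, 8.7675, 5.0387)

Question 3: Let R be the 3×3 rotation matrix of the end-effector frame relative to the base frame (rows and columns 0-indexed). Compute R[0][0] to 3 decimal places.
-0.127

End-effector x-axis (col 0 of R) = (-0.1268,0.9268,0.3536)
R[0][0] = -0.1268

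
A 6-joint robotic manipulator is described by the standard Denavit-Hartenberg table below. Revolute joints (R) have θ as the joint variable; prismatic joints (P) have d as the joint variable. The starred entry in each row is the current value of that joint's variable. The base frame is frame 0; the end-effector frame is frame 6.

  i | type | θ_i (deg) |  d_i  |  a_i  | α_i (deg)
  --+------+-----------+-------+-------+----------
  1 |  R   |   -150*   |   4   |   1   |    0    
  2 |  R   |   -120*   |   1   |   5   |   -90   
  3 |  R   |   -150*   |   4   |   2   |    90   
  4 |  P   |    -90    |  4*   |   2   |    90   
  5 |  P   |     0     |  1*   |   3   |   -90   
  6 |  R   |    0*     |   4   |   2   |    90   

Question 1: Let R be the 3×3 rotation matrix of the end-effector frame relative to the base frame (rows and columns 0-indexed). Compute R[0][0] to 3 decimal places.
End-effector x-axis (col 0 of R) = (1.0000,0.0000,-0.0000)
R[0][0] = 1.0000

1.000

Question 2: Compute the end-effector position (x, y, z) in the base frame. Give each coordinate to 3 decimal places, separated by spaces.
2.134 -0.366 -1.428

after link 1: o_1 = (-0.8660, -0.5000, 4.0000)
after link 2: o_2 = (-0.8660, 4.5000, 5.0000)
after link 3: o_3 = (-4.8660, 2.7679, 6.0000)
after link 4: o_4 = (-2.8660, 0.7679, 2.5359)
after link 5: o_5 = (0.1340, 1.6340, 2.0359)
after link 6: o_6 = (2.1340, -0.3660, -1.4282)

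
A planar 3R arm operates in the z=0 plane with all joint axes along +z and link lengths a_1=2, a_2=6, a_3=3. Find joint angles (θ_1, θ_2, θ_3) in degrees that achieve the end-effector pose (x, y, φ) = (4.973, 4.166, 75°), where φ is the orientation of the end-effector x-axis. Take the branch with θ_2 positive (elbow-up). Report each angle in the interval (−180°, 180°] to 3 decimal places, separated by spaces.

wrist centre = target − a_3·(cos φ, sin φ) = (4.1965, 1.2682)
cos θ_2 = (19.2194−2²−6²)/(2·2·6) = -0.8659; θ_2 = 149.9810° (elbow-up)
β = atan2(1.2682,4.1965) = 16.8152°; ψ = atan2(3.0017,-3.1952) = 136.7880°
θ_1 = β − ψ = -119.9728°
θ_3 = φ − θ_1 − θ_2 = 44.9918° (wrapped to (-180°,180°])

-119.973 149.981 44.992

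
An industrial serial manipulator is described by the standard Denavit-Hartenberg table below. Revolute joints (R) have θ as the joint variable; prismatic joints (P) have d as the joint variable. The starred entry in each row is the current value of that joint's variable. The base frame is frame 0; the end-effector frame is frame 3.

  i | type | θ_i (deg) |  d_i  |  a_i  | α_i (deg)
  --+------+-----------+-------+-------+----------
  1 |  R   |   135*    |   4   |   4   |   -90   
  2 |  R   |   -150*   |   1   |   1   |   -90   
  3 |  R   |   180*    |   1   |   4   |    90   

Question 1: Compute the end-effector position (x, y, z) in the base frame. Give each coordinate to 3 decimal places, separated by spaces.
-5.726 4.312 3.366

after link 1: o_1 = (-2.8284, 2.8284, 4.0000)
after link 2: o_2 = (-2.9232, 1.5089, 4.5000)
after link 3: o_3 = (-5.7262, 4.3120, 3.3660)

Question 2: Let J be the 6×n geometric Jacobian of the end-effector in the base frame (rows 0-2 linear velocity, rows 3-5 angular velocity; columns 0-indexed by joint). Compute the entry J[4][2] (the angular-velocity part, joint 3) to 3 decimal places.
axis z_2 = (-0.3536,0.3536,0.8660); lever o_n−o_2 = (-2.8030,2.8030,-1.1340)
cross product → J_v[:, 2] = (-2.8284,-2.8284,-0.0000)
J_ω[:, 2] = z_2
entry J[4][2] = 0.3536

0.354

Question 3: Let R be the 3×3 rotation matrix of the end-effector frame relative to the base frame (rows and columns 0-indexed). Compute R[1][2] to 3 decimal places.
0.707

End-effector z-axis (col 2 of R) = (0.7071,0.7071,0.0000)
R[1][2] = 0.7071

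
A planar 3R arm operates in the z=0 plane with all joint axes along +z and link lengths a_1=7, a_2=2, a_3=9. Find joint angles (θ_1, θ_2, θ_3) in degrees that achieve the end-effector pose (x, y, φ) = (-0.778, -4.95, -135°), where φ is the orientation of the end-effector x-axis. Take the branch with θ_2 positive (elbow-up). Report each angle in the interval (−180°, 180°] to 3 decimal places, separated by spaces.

wrist centre = target − a_3·(cos φ, sin φ) = (5.5860, 1.4140)
cos θ_2 = (33.2022−7²−2²)/(2·7·2) = -0.7071; θ_2 = 134.9964° (elbow-up)
β = atan2(1.4140,5.5860) = 14.2048°; ψ = atan2(1.4143,5.5859) = 14.2083°
θ_1 = β − ψ = -0.0035°
θ_3 = φ − θ_1 − θ_2 = 90.0071° (wrapped to (-180°,180°])

-0.003 134.996 90.007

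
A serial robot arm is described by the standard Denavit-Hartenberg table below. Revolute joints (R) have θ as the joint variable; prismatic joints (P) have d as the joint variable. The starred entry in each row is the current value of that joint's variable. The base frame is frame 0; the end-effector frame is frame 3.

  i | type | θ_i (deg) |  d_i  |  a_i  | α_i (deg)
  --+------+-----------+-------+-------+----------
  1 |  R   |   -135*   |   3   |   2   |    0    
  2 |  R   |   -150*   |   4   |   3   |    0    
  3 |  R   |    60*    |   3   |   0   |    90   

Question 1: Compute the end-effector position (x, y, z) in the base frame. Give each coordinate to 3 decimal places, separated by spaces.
-0.638 1.484 10.000

after link 1: o_1 = (-1.4142, -1.4142, 3.0000)
after link 2: o_2 = (-0.6378, 1.4836, 7.0000)
after link 3: o_3 = (-0.6378, 1.4836, 10.0000)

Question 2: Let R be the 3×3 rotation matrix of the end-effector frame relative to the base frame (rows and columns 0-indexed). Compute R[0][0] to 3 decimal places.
End-effector x-axis (col 0 of R) = (-0.7071,0.7071,0.0000)
R[0][0] = -0.7071

-0.707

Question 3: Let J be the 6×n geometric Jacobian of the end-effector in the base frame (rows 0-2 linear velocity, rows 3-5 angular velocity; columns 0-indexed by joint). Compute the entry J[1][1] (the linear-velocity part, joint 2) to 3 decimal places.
0.776

axis z_1 = (0.0000,0.0000,1.0000); lever o_n−o_1 = (0.7765,2.8978,7.0000)
cross product → J_v[:, 1] = (-2.8978,0.7765,0.0000)
J_ω[:, 1] = z_1
entry J[1][1] = 0.7765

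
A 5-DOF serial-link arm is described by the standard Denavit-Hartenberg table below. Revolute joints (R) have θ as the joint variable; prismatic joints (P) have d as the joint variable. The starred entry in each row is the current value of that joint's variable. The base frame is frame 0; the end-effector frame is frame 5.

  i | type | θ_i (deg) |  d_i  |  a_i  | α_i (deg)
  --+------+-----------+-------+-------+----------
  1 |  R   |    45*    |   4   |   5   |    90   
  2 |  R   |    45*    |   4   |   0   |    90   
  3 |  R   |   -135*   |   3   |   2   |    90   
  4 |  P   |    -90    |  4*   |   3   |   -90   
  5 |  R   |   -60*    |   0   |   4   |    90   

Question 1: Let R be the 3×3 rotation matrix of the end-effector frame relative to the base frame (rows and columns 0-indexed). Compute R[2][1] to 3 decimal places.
-0.500

End-effector y-axis (col 1 of R) = (-0.8536,0.1464,-0.5000)
R[2][1] = -0.5000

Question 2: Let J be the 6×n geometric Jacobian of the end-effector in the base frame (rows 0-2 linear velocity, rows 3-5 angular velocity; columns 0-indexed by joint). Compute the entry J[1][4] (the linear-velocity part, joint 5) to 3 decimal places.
axis z_4 = (-0.8536,0.1464,-0.5000); lever o_n−o_4 = (-0.4927,-3.9568,-0.3178)
cross product → J_v[:, 4] = (-2.0249,-0.0249,3.4495)
J_ω[:, 4] = z_4
entry J[1][4] = -0.0249

-0.025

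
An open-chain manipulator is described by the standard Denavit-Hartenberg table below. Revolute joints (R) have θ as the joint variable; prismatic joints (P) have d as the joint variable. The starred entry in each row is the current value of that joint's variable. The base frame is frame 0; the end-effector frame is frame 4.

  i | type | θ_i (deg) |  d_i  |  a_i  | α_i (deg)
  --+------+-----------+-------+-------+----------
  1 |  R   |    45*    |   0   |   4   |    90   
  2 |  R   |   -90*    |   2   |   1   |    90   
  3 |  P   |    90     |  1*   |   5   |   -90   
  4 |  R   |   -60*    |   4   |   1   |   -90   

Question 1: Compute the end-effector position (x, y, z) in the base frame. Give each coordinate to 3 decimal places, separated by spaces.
6.812 -3.794 3.000

after link 1: o_1 = (2.8284, 2.8284, 0.0000)
after link 2: o_2 = (4.2426, 1.4142, -1.0000)
after link 3: o_3 = (7.0711, -2.8284, -1.0000)
after link 4: o_4 = (6.8122, -3.7944, 3.0000)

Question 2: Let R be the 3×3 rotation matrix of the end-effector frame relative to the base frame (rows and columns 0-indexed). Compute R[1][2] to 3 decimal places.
End-effector z-axis (col 2 of R) = (0.9659,-0.2588,0.0000)
R[1][2] = -0.2588

-0.259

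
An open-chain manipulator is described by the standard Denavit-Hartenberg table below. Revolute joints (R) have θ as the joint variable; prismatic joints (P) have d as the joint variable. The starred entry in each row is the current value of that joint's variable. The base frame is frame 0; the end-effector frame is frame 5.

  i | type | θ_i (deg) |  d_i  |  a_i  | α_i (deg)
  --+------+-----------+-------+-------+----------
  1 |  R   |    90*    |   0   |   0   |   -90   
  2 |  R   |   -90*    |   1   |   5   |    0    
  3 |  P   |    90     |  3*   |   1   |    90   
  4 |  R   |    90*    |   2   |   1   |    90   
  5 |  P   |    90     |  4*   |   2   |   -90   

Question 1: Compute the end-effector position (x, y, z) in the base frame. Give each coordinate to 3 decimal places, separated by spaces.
after link 1: o_1 = (0.0000, 0.0000, 0.0000)
after link 2: o_2 = (-1.0000, 0.0000, 5.0000)
after link 3: o_3 = (-4.0000, 1.0000, 5.0000)
after link 4: o_4 = (-5.0000, 1.0000, 7.0000)
after link 5: o_5 = (-5.0000, 5.0000, 9.0000)

-5.000 5.000 9.000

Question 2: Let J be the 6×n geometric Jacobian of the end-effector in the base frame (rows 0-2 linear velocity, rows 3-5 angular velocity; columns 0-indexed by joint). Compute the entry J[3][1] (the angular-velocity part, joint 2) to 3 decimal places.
axis z_1 = (-1.0000,0.0000,0.0000); lever o_n−o_1 = (-5.0000,5.0000,9.0000)
cross product → J_v[:, 1] = (0.0000,9.0000,-5.0000)
J_ω[:, 1] = z_1
entry J[3][1] = -1.0000

-1.000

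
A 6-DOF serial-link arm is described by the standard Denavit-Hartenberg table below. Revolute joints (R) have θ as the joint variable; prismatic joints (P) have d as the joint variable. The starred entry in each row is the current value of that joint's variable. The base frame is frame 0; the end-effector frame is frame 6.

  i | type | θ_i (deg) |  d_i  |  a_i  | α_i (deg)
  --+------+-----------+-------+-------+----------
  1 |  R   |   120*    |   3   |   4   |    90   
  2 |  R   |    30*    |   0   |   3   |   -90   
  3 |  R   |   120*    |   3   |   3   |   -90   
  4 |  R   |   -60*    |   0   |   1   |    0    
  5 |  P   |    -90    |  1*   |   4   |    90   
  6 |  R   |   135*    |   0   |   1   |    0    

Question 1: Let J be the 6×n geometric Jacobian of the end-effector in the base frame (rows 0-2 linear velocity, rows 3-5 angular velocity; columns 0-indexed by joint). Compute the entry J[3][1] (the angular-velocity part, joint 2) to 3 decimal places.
0.866

axis z_1 = (0.8660,0.5000,0.0000); lever o_n−o_1 = (1.1126,-1.3428,5.3727)
cross product → J_v[:, 1] = (2.6863,-4.6529,-1.7192)
J_ω[:, 1] = z_1
entry J[3][1] = 0.8660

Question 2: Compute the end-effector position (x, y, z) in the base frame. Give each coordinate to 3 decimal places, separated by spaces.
after link 1: o_1 = (-2.0000, 3.4641, 3.0000)
after link 2: o_2 = (-3.2990, 5.7141, 4.5000)
after link 3: o_3 = (-4.1495, 1.9910, 6.3481)
after link 4: o_4 = (-4.1998, 1.2120, 6.9731)
after link 5: o_5 = (-1.0437, 2.7455, 9.1381)
after link 6: o_6 = (-0.8874, 2.1213, 8.3727)

-0.887 2.121 8.373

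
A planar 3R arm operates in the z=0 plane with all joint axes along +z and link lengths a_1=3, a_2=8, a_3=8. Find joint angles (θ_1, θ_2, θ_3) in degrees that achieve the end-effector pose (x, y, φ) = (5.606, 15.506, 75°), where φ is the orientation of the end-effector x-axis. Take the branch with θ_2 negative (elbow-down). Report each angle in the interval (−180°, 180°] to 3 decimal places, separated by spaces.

134.996 -89.993 29.997

wrist centre = target − a_3·(cos φ, sin φ) = (3.5354, 7.7786)
cos θ_2 = (73.0059−3²−8²)/(2·3·8) = 0.0001; θ_2 = -89.9930° (elbow-down)
β = atan2(7.7786,3.5354) = 65.5577°; ψ = atan2(-8.0000,3.0010) = -69.4378°
θ_1 = β − ψ = 134.9955°
θ_3 = φ − θ_1 − θ_2 = 29.9974° (wrapped to (-180°,180°])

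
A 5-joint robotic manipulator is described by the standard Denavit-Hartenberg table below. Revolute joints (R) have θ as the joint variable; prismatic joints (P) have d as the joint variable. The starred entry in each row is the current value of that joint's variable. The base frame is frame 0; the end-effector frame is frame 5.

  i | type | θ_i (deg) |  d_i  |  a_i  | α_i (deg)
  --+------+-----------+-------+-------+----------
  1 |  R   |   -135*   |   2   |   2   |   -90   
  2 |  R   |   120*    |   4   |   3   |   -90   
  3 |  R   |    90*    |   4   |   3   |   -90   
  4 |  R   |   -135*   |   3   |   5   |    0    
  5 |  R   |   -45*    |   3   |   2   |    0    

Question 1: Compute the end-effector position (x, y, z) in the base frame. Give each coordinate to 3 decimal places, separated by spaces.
6.761 -2.482 8.366

after link 1: o_1 = (-1.4142, -1.4142, 2.0000)
after link 2: o_2 = (2.4749, -3.1820, -0.5981)
after link 3: o_3 = (2.8030, 1.3888, 1.4019)
after link 4: o_4 = (6.4074, -0.0068, 5.7678)
after link 5: o_5 = (6.7610, -2.4816, 8.3658)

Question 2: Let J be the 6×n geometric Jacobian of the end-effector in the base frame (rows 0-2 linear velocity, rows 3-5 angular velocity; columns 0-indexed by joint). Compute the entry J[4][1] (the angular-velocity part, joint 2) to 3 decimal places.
axis z_1 = (0.7071,-0.7071,0.0000); lever o_n−o_1 = (8.1752,-1.0674,6.3658)
cross product → J_v[:, 1] = (-4.5013,-4.5013,5.0260)
J_ω[:, 1] = z_1
entry J[4][1] = -0.7071

-0.707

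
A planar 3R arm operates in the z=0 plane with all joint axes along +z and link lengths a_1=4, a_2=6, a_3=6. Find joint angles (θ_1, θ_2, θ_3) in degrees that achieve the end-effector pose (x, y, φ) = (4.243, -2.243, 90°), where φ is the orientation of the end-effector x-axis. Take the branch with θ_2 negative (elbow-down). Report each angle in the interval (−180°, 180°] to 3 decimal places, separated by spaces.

-35.537 -44.985 170.522

wrist centre = target − a_3·(cos φ, sin φ) = (4.2430, -8.2430)
cos θ_2 = (85.9501−4²−6²)/(2·4·6) = 0.7073; θ_2 = -44.9849° (elbow-down)
β = atan2(-8.2430,4.2430) = -62.7633°; ψ = atan2(-4.2415,8.2438) = -27.2264°
θ_1 = β − ψ = -35.5369°
θ_3 = φ − θ_1 − θ_2 = 170.5218° (wrapped to (-180°,180°])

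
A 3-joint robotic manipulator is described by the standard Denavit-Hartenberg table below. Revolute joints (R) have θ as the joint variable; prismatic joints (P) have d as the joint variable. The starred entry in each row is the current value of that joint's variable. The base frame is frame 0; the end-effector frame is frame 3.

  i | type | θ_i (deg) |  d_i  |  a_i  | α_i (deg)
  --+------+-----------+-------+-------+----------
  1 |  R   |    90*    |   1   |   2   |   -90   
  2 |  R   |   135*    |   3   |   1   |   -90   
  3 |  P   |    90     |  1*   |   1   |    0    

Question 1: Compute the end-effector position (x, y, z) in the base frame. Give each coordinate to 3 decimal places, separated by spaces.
after link 1: o_1 = (0.0000, 2.0000, 1.0000)
after link 2: o_2 = (-3.0000, 1.2929, 0.2929)
after link 3: o_3 = (-2.0000, 0.5858, 1.0000)

-2.000 0.586 1.000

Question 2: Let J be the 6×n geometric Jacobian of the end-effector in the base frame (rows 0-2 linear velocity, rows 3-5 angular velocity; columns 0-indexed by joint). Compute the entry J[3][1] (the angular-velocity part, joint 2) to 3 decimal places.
axis z_1 = (-1.0000,0.0000,0.0000); lever o_n−o_1 = (-2.0000,-1.4142,0.0000)
cross product → J_v[:, 1] = (0.0000,-0.0000,1.4142)
J_ω[:, 1] = z_1
entry J[3][1] = -1.0000

-1.000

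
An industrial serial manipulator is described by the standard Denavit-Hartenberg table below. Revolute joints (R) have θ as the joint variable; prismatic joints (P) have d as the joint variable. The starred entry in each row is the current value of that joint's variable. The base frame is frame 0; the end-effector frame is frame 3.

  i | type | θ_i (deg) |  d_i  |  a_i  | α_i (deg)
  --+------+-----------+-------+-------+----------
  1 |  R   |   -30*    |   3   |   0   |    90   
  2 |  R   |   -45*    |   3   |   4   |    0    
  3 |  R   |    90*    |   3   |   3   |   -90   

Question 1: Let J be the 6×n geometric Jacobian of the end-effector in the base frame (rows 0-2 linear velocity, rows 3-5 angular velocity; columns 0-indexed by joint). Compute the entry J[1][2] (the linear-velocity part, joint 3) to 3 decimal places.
1.061

axis z_2 = (-0.5000,-0.8660,0.0000); lever o_n−o_2 = (0.3371,-3.6587,2.1213)
cross product → J_v[:, 2] = (-1.8371,1.0607,2.1213)
J_ω[:, 2] = z_2
entry J[1][2] = 1.0607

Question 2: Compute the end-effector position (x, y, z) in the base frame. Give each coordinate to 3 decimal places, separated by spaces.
after link 1: o_1 = (0.0000, 0.0000, 3.0000)
after link 2: o_2 = (0.9495, -4.0123, 0.1716)
after link 3: o_3 = (1.2866, -7.6710, 2.2929)

1.287 -7.671 2.293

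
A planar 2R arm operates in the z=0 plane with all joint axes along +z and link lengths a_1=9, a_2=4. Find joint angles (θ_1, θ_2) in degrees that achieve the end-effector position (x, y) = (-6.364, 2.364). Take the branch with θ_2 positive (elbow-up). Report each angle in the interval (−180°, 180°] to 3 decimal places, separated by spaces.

cos θ_2 = (46.0890−9²−4²)/(2·9·4) = -0.7071; θ_2 = 134.9992° (elbow-up)
β = atan2(2.3640,-6.3640) = 159.6218°; ψ = atan2(2.8285,6.1716) = 24.6221°
θ_1 = β − ψ = 134.9996°

135.000 134.999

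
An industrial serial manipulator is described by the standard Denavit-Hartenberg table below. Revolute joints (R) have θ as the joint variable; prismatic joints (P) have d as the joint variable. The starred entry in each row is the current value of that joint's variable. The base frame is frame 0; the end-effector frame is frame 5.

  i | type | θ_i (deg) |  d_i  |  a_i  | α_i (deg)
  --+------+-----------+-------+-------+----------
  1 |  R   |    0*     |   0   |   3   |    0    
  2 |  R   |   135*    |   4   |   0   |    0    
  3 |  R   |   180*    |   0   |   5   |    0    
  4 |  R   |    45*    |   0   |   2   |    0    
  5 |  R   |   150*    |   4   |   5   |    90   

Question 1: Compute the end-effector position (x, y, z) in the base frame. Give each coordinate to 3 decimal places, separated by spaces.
4.205 -1.036 8.000

after link 1: o_1 = (3.0000, 0.0000, 0.0000)
after link 2: o_2 = (3.0000, 0.0000, 4.0000)
after link 3: o_3 = (6.5355, -3.5355, 4.0000)
after link 4: o_4 = (8.5355, -3.5355, 4.0000)
after link 5: o_5 = (4.2054, -1.0355, 8.0000)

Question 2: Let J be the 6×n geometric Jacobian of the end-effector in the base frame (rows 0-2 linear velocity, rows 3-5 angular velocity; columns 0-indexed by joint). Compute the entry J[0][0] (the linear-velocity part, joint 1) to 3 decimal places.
axis z_0 = ẑ; lever o_n−o_0 = (4.2054,-1.0355,8.0000)
cross product → J_v[:, 0] = (1.0355,4.2054,-0.0000)
J_ω[:, 0] = z_0
entry J[0][0] = 1.0355

1.036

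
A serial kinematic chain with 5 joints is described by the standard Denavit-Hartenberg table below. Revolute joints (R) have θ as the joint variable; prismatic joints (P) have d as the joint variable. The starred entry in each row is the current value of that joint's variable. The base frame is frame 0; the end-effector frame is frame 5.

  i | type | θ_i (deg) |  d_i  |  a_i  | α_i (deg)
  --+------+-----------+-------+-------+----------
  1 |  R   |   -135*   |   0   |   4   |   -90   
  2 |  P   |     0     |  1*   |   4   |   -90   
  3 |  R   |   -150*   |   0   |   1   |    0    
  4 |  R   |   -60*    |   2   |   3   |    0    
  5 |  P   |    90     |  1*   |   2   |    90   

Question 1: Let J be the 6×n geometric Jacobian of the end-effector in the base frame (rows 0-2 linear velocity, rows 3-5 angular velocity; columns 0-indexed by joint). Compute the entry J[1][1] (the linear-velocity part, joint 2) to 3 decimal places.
prismatic axis z_1 = (0.7071,-0.7071,0.0000)
J_v[:, 1] = z_1; J_ω[:, 1] = (0,0,0)
entry J[1][1] = -0.7071

-0.707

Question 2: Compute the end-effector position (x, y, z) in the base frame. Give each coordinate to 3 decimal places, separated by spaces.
-1.276 -3.725 -3.000

after link 1: o_1 = (-2.8284, -2.8284, 0.0000)
after link 2: o_2 = (-4.9497, -6.3640, 0.0000)
after link 3: o_3 = (-3.9838, -6.1051, 0.0000)
after link 4: o_4 = (-3.2074, -3.2074, -2.0000)
after link 5: o_5 = (-1.2755, -3.7250, -3.0000)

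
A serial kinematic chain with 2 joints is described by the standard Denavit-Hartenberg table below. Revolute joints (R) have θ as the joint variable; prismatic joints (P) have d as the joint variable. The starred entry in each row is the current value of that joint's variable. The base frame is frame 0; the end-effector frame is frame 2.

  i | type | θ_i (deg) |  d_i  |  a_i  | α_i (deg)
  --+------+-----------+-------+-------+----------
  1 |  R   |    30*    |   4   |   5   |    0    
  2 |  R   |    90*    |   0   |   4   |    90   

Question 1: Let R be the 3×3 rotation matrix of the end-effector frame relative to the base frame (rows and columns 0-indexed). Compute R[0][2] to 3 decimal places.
End-effector z-axis (col 2 of R) = (0.8660,0.5000,0.0000)
R[0][2] = 0.8660

0.866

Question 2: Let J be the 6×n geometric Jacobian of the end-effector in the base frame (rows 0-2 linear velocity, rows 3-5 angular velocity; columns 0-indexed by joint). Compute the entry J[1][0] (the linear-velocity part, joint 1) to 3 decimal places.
2.330

axis z_0 = ẑ; lever o_n−o_0 = (2.3301,5.9641,4.0000)
cross product → J_v[:, 0] = (-5.9641,2.3301,0.0000)
J_ω[:, 0] = z_0
entry J[1][0] = 2.3301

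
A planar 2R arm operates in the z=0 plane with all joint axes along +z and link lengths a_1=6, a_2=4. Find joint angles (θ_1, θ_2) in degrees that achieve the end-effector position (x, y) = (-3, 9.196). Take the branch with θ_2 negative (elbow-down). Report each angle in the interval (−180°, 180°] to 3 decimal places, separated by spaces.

cos θ_2 = (93.5664−6²−4²)/(2·6·4) = 0.8660; θ_2 = -30.0067° (elbow-down)
β = atan2(9.1960,-3.0000) = 108.0678°; ψ = atan2(-2.0004,9.4639) = -11.9351°
θ_1 = β − ψ = 120.0029°

120.003 -30.007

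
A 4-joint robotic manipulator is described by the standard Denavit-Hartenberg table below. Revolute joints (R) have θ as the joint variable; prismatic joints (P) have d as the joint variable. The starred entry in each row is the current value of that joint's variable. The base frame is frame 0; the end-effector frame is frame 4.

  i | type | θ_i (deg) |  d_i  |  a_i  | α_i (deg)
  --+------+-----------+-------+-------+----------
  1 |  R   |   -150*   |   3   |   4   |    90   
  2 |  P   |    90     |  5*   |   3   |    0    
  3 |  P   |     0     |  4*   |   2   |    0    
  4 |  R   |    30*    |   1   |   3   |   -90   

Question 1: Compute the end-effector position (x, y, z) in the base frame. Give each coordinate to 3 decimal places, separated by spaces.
after link 1: o_1 = (-3.4641, -2.0000, 3.0000)
after link 2: o_2 = (-5.9641, 2.3301, 6.0000)
after link 3: o_3 = (-7.9641, 5.7942, 8.0000)
after link 4: o_4 = (-7.1651, 7.4103, 10.5981)

-7.165 7.410 10.598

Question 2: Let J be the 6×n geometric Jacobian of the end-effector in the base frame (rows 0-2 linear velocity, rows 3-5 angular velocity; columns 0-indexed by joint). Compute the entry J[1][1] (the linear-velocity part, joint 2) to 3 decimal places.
0.866

prismatic axis z_1 = (-0.5000,0.8660,0.0000)
J_v[:, 1] = z_1; J_ω[:, 1] = (0,0,0)
entry J[1][1] = 0.8660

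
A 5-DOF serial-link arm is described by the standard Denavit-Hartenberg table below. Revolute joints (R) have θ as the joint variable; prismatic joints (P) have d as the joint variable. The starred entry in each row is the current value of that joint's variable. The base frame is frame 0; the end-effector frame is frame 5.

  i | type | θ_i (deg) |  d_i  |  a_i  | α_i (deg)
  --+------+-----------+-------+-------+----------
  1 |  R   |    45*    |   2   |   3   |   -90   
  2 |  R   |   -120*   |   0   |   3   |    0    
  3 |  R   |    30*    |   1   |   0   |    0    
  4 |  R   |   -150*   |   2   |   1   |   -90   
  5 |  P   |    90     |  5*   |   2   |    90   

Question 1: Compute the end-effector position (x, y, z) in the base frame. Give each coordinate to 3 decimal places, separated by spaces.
-3.062 -1.648 6.232

after link 1: o_1 = (2.1213, 2.1213, 2.0000)
after link 2: o_2 = (1.0607, 1.0607, 4.5981)
after link 3: o_3 = (0.3536, 1.7678, 4.5981)
after link 4: o_4 = (-1.4142, 2.8284, 3.7321)
after link 5: o_5 = (-3.0619, -1.6476, 6.2321)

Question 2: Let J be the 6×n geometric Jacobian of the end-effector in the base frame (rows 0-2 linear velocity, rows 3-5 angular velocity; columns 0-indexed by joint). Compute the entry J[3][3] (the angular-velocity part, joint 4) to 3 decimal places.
axis z_3 = (-0.7071,0.7071,0.0000); lever o_n−o_3 = (-3.4154,-3.4154,1.6340)
cross product → J_v[:, 3] = (1.1554,1.1554,4.8301)
J_ω[:, 3] = z_3
entry J[3][3] = -0.7071

-0.707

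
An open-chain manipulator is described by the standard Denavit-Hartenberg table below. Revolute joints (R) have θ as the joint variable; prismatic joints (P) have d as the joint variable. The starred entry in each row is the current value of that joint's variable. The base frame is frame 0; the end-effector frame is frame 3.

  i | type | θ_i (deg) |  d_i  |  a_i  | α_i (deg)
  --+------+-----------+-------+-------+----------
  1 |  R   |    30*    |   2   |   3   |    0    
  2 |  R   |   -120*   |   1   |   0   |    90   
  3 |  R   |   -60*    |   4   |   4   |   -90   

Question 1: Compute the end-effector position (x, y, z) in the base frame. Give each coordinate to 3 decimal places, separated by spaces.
after link 1: o_1 = (2.5981, 1.5000, 2.0000)
after link 2: o_2 = (2.5981, 1.5000, 3.0000)
after link 3: o_3 = (-1.4019, -0.5000, -0.4641)

-1.402 -0.500 -0.464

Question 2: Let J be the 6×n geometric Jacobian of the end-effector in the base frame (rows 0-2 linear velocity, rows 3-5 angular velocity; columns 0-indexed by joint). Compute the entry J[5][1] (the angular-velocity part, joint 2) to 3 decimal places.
1.000

axis z_1 = (0.0000,0.0000,1.0000); lever o_n−o_1 = (-4.0000,-2.0000,-2.4641)
cross product → J_v[:, 1] = (2.0000,-4.0000,0.0000)
J_ω[:, 1] = z_1
entry J[5][1] = 1.0000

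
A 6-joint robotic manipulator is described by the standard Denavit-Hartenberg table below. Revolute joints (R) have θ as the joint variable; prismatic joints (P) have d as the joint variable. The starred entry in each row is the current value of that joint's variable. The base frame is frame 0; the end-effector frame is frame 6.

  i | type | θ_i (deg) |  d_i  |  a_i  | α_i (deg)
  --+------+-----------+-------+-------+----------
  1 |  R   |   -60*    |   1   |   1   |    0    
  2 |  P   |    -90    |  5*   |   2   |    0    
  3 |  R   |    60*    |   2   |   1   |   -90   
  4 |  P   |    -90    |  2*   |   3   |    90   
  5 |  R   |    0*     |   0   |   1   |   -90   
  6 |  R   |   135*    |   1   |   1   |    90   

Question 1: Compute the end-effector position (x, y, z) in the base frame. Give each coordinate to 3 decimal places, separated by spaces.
after link 1: o_1 = (0.5000, -0.8660, 1.0000)
after link 2: o_2 = (-1.2321, -1.8660, 6.0000)
after link 3: o_3 = (-1.2321, -2.8660, 8.0000)
after link 4: o_4 = (0.7679, -2.8660, 11.0000)
after link 5: o_5 = (0.7679, -2.8660, 12.0000)
after link 6: o_6 = (1.7679, -3.5731, 11.2929)

1.768 -3.573 11.293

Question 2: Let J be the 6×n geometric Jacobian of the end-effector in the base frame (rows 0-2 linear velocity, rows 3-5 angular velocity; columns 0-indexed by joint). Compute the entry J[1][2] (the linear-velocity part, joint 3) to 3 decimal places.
axis z_2 = (0.0000,0.0000,1.0000); lever o_n−o_2 = (3.0000,-1.7071,5.2929)
cross product → J_v[:, 2] = (1.7071,3.0000,-0.0000)
J_ω[:, 2] = z_2
entry J[1][2] = 3.0000

3.000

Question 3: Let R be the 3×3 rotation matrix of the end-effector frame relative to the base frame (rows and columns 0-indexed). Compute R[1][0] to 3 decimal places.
End-effector x-axis (col 0 of R) = (0.0000,-0.7071,-0.7071)
R[1][0] = -0.7071

-0.707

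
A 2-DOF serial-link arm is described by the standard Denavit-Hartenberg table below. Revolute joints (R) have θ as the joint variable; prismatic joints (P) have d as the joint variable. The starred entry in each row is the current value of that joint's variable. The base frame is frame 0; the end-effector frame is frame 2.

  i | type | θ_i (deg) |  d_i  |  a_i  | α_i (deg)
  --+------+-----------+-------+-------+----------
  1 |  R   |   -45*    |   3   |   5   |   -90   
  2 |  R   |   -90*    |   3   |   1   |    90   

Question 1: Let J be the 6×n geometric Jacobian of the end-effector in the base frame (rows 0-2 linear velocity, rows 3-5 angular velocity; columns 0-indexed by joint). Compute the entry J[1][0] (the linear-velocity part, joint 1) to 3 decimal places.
axis z_0 = ẑ; lever o_n−o_0 = (5.6569,-1.4142,4.0000)
cross product → J_v[:, 0] = (1.4142,5.6569,-0.0000)
J_ω[:, 0] = z_0
entry J[1][0] = 5.6569

5.657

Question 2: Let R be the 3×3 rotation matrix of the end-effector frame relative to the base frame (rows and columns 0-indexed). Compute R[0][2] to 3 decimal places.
End-effector z-axis (col 2 of R) = (-0.7071,0.7071,0.0000)
R[0][2] = -0.7071

-0.707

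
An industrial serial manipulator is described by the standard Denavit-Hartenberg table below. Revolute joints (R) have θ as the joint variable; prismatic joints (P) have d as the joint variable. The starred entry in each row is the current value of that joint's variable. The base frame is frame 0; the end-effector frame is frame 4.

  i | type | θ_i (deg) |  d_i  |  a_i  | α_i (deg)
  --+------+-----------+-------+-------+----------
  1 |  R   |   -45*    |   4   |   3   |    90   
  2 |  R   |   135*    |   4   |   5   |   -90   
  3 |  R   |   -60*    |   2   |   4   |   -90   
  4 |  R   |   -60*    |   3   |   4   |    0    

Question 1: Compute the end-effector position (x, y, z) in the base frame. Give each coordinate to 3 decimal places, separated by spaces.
-11.352 0.468 7.630

after link 1: o_1 = (2.1213, -2.1213, 4.0000)
after link 2: o_2 = (-3.2071, -2.4497, 7.5355)
after link 3: o_3 = (-7.6566, -2.8992, 7.5355)
after link 4: o_4 = (-11.3518, 0.4678, 7.6303)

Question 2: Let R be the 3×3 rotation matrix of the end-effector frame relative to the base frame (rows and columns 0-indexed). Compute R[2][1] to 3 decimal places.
0.660

End-effector y-axis (col 1 of R) = (-0.4968,-0.5638,0.6597)
R[2][1] = 0.6597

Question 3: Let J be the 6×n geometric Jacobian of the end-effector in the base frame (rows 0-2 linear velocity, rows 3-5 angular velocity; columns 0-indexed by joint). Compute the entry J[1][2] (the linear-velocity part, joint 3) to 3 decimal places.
5.807

axis z_2 = (-0.5000,0.5000,-0.7071); lever o_n−o_2 = (-8.1447,2.9175,0.0947)
cross product → J_v[:, 2] = (2.1104,5.8065,2.6136)
J_ω[:, 2] = z_2
entry J[1][2] = 5.8065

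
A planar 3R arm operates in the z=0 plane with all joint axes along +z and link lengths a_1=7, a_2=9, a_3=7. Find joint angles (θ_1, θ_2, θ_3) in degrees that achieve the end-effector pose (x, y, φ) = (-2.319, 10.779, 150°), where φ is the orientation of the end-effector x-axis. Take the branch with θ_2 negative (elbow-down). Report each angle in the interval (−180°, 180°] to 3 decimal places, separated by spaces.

wrist centre = target − a_3·(cos φ, sin φ) = (3.7432, 7.2790)
cos θ_2 = (66.9952−7²−9²)/(2·7·9) = -0.5000; θ_2 = -120.0025° (elbow-down)
β = atan2(7.2790,3.7432) = 62.7858°; ψ = atan2(-7.7940,2.4997) = -72.2182°
θ_1 = β − ψ = 135.0040°
θ_3 = φ − θ_1 − θ_2 = 134.9985° (wrapped to (-180°,180°])

135.004 -120.003 134.999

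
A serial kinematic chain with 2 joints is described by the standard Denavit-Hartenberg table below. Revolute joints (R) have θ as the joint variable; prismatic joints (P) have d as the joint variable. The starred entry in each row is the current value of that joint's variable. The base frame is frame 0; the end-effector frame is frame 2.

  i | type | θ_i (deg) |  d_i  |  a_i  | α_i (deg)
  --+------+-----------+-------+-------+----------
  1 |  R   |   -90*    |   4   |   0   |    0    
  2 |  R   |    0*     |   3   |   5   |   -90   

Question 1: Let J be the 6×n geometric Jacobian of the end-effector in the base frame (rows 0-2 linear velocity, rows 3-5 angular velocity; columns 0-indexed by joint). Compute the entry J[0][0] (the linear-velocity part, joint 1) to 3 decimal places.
5.000

axis z_0 = ẑ; lever o_n−o_0 = (0.0000,-5.0000,7.0000)
cross product → J_v[:, 0] = (5.0000,0.0000,-0.0000)
J_ω[:, 0] = z_0
entry J[0][0] = 5.0000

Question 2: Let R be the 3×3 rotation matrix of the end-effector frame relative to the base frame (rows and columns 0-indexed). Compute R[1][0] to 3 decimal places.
End-effector x-axis (col 0 of R) = (0.0000,-1.0000,0.0000)
R[1][0] = -1.0000

-1.000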